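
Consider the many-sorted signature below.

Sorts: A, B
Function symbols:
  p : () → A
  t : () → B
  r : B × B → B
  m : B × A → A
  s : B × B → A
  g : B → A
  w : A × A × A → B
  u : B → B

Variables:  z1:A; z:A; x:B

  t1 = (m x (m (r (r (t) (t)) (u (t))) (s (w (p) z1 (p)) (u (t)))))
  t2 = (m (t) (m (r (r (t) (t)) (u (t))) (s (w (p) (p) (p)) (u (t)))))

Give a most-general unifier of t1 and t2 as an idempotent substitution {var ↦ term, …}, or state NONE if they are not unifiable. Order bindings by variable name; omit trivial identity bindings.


{x ↦ (t), z1 ↦ (p)}


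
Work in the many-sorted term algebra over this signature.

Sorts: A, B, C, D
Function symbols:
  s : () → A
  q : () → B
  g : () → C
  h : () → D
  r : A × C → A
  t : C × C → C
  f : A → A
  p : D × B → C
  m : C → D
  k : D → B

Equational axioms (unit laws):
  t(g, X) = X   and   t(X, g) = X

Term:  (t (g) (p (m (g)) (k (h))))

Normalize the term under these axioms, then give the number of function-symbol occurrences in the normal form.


size = 5

1. (t (g) (p (m (g)) (k (h))))  →  (p (m (g)) (k (h)))
normal form: (p (m (g)) (k (h)))


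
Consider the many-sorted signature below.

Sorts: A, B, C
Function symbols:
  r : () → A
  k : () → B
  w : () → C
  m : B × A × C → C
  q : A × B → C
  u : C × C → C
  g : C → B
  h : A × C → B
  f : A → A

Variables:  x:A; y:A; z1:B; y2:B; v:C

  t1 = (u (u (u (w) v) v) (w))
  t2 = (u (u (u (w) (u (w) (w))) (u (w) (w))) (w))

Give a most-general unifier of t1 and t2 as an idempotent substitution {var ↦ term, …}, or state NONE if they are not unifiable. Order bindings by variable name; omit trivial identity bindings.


{v ↦ (u (w) (w))}


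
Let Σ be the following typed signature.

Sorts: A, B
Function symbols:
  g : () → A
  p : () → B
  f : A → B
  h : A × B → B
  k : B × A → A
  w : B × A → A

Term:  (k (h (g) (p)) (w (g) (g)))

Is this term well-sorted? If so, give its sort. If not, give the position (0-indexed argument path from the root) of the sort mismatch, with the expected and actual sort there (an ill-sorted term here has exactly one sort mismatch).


ill-sorted at position [1, 0]: expected B, got A

    (g) : A
    (p) : B
  (h (g) (p)) : B
    (g) : A
    (g) : A
  (w (g) (g)) : ✗ arg 0 at [1, 0] has sort A, expected B


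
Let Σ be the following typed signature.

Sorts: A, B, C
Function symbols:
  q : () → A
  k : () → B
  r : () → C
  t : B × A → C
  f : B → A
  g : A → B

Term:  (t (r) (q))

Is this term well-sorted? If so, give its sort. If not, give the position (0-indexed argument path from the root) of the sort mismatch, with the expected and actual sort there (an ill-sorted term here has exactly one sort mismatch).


ill-sorted at position [0]: expected B, got C

  (r) : C
  (q) : A
(t (r) (q)) : ✗ arg 0 at [0] has sort C, expected B


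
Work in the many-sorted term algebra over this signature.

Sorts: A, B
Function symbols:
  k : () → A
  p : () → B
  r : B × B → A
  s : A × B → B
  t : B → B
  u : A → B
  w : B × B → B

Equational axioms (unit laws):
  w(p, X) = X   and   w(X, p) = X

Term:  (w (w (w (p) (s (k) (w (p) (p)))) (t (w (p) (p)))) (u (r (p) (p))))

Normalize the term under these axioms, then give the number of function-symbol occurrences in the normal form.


size = 11

1. (w (w (w (p) (s (k) (w (p) (p)))) (t (w (p) (p)))) (u (r (p) (p))))  →  (w (w (s (k) (w (p) (p))) (t (w (p) (p)))) (u (r (p) (p))))
2. (w (w (s (k) (w (p) (p))) (t (w (p) (p)))) (u (r (p) (p))))  →  (w (w (s (k) (p)) (t (w (p) (p)))) (u (r (p) (p))))
3. (w (w (s (k) (p)) (t (w (p) (p)))) (u (r (p) (p))))  →  (w (w (s (k) (p)) (t (p))) (u (r (p) (p))))
normal form: (w (w (s (k) (p)) (t (p))) (u (r (p) (p))))


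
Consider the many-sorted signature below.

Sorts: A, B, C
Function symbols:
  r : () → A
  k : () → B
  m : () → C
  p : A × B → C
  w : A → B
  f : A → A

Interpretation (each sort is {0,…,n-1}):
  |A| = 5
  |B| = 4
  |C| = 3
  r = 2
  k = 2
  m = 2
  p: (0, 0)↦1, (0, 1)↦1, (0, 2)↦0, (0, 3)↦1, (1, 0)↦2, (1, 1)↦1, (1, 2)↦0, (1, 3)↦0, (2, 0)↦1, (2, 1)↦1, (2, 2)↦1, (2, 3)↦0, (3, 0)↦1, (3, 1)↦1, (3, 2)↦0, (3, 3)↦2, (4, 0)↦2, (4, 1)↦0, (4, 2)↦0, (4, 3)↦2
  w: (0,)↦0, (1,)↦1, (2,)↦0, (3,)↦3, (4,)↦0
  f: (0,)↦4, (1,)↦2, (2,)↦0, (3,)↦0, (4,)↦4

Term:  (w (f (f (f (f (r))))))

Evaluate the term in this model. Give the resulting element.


value = 0

  r = 2
  (f (r)) = f(2,) = 0
  (f (f (r))) = f(0,) = 4
  (f (f (f (r)))) = f(4,) = 4
  (f (f (f (f (r))))) = f(4,) = 4
  (w (f (f (f (f (r)))))) = w(4,) = 0


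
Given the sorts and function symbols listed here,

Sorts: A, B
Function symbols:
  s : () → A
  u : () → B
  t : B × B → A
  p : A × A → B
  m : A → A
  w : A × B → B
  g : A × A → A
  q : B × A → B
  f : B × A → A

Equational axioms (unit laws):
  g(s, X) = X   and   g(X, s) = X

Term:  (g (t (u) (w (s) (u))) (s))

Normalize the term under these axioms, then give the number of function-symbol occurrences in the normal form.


size = 5

1. (g (t (u) (w (s) (u))) (s))  →  (t (u) (w (s) (u)))
normal form: (t (u) (w (s) (u)))


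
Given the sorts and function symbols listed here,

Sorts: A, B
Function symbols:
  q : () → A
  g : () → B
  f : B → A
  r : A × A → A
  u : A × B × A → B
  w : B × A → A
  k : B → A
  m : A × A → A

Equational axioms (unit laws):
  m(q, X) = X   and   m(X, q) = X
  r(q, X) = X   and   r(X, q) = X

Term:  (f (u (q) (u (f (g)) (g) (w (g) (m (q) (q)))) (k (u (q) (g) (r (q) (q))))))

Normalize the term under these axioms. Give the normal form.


normal form = (f (u (q) (u (f (g)) (g) (w (g) (q))) (k (u (q) (g) (q)))))

1. (f (u (q) (u (f (g)) (g) (w (g) (m (q) (q)))) (k (u (q) (g) (r (q) (q))))))  →  (f (u (q) (u (f (g)) (g) (w (g) (q))) (k (u (q) (g) (r (q) (q))))))
2. (f (u (q) (u (f (g)) (g) (w (g) (q))) (k (u (q) (g) (r (q) (q))))))  →  (f (u (q) (u (f (g)) (g) (w (g) (q))) (k (u (q) (g) (q)))))


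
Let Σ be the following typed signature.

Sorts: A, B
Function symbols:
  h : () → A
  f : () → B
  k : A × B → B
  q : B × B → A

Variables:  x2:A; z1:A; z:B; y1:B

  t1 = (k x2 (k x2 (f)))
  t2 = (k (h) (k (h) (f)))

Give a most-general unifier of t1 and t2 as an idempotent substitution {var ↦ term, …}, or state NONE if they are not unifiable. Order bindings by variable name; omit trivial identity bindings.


{x2 ↦ (h)}


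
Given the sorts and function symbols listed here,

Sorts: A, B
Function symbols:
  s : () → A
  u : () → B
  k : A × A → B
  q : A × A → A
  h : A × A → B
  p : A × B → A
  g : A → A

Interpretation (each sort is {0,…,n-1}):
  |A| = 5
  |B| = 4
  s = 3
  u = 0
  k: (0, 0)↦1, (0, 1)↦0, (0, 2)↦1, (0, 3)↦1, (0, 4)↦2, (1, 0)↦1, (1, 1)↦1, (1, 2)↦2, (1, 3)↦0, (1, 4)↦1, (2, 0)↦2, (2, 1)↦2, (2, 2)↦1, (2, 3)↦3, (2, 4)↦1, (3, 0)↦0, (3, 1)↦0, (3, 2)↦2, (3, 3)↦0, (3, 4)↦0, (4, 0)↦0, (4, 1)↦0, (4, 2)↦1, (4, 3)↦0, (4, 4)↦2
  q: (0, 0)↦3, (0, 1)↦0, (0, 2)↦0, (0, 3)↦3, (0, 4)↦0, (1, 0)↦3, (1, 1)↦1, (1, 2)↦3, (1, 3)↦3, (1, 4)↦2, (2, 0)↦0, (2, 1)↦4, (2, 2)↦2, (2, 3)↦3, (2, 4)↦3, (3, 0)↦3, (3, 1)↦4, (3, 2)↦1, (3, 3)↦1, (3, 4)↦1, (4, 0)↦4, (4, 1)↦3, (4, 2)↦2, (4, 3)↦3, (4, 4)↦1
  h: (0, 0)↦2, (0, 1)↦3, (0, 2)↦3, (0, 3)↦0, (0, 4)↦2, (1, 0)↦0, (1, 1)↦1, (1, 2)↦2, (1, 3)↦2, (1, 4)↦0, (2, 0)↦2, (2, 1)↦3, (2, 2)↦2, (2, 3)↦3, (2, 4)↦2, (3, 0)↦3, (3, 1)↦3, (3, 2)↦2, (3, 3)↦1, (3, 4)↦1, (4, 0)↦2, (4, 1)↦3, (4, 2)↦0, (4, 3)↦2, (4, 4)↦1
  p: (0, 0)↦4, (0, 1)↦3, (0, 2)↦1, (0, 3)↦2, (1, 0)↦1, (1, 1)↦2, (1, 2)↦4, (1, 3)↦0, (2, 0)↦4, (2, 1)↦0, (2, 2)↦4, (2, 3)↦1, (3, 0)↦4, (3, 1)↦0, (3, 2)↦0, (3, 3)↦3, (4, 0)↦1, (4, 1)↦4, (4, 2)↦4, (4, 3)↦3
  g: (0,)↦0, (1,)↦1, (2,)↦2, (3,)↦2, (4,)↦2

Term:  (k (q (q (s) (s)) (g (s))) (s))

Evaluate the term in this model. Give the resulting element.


value = 0

  s = 3
  s = 3
  (q (s) (s)) = q(3, 3) = 1
  s = 3
  (g (s)) = g(3,) = 2
  (q (q (s) (s)) (g (s))) = q(1, 2) = 3
  s = 3
  (k (q (q (s) (s)) (g (s))) (s)) = k(3, 3) = 0


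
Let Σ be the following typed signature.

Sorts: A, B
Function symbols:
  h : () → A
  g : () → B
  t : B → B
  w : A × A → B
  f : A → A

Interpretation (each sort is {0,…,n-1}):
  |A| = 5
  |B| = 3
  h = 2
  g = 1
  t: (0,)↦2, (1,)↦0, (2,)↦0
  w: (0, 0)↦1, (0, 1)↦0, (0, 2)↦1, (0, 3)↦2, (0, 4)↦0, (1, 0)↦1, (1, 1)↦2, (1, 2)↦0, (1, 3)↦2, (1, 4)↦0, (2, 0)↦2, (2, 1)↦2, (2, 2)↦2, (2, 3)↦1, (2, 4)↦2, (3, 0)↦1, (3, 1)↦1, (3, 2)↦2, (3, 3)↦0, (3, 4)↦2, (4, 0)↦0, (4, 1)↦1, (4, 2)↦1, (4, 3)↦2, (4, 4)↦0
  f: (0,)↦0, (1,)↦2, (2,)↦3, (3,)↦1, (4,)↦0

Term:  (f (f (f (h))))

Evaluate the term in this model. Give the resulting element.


value = 2

  h = 2
  (f (h)) = f(2,) = 3
  (f (f (h))) = f(3,) = 1
  (f (f (f (h)))) = f(1,) = 2


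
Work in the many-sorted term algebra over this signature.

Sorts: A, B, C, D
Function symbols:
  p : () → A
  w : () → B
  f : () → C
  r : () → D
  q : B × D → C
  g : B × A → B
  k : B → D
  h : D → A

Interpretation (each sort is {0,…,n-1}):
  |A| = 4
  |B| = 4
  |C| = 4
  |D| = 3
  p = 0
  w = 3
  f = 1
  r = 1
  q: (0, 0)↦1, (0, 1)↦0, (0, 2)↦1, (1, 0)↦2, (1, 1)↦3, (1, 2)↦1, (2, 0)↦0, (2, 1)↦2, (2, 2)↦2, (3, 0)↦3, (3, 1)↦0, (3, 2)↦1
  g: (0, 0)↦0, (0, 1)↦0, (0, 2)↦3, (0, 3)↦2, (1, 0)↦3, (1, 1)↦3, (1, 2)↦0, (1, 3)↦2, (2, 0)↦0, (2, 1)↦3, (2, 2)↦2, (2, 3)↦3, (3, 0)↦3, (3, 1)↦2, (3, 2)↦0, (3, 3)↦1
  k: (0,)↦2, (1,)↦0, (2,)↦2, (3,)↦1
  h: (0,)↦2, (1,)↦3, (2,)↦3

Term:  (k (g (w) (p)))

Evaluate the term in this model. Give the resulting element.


value = 1

  w = 3
  p = 0
  (g (w) (p)) = g(3, 0) = 3
  (k (g (w) (p))) = k(3,) = 1


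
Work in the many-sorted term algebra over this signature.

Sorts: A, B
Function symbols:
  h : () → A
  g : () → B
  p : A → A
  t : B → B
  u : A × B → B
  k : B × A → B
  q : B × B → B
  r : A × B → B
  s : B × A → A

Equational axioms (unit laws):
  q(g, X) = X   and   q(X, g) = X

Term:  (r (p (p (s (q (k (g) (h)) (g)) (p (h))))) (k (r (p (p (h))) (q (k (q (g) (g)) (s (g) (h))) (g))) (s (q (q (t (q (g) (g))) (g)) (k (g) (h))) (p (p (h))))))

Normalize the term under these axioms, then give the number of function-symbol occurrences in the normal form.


size = 29

1. (r (p (p (s (q (k (g) (h)) (g)) (p (h))))) (k (r (p (p (h))) (q (k (q (g) (g)) (s (g) (h))) (g))) (s (q (q (t (q (g) (g))) (g)) (k (g) (h))) (p (p (h))))))  →  (r (p (p (s (k (g) (h)) (p (h))))) (k (r (p (p (h))) (q (k (q (g) (g)) (s (g) (h))) (g))) (s (q (q (t (q (g) (g))) (g)) (k (g) (h))) (p (p (h))))))
2. (r (p (p (s (k (g) (h)) (p (h))))) (k (r (p (p (h))) (q (k (q (g) (g)) (s (g) (h))) (g))) (s (q (q (t (q (g) (g))) (g)) (k (g) (h))) (p (p (h))))))  →  (r (p (p (s (k (g) (h)) (p (h))))) (k (r (p (p (h))) (k (q (g) (g)) (s (g) (h)))) (s (q (q (t (q (g) (g))) (g)) (k (g) (h))) (p (p (h))))))
3. (r (p (p (s (k (g) (h)) (p (h))))) (k (r (p (p (h))) (k (q (g) (g)) (s (g) (h)))) (s (q (q (t (q (g) (g))) (g)) (k (g) (h))) (p (p (h))))))  →  (r (p (p (s (k (g) (h)) (p (h))))) (k (r (p (p (h))) (k (g) (s (g) (h)))) (s (q (q (t (q (g) (g))) (g)) (k (g) (h))) (p (p (h))))))
4. (r (p (p (s (k (g) (h)) (p (h))))) (k (r (p (p (h))) (k (g) (s (g) (h)))) (s (q (q (t (q (g) (g))) (g)) (k (g) (h))) (p (p (h))))))  →  (r (p (p (s (k (g) (h)) (p (h))))) (k (r (p (p (h))) (k (g) (s (g) (h)))) (s (q (t (q (g) (g))) (k (g) (h))) (p (p (h))))))
5. (r (p (p (s (k (g) (h)) (p (h))))) (k (r (p (p (h))) (k (g) (s (g) (h)))) (s (q (t (q (g) (g))) (k (g) (h))) (p (p (h))))))  →  (r (p (p (s (k (g) (h)) (p (h))))) (k (r (p (p (h))) (k (g) (s (g) (h)))) (s (q (t (g)) (k (g) (h))) (p (p (h))))))
normal form: (r (p (p (s (k (g) (h)) (p (h))))) (k (r (p (p (h))) (k (g) (s (g) (h)))) (s (q (t (g)) (k (g) (h))) (p (p (h))))))


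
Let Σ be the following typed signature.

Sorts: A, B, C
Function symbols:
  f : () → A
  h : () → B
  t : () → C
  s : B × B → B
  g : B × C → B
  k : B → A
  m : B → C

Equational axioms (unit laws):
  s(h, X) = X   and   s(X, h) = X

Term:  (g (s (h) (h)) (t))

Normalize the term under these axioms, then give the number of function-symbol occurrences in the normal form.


size = 3

1. (g (s (h) (h)) (t))  →  (g (h) (t))
normal form: (g (h) (t))


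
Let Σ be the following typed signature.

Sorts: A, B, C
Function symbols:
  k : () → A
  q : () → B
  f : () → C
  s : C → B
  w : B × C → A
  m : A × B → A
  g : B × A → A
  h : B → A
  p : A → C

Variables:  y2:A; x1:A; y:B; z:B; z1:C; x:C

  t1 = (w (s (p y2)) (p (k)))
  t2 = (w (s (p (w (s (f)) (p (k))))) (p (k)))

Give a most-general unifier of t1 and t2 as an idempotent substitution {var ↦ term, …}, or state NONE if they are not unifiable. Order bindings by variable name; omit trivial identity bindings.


{y2 ↦ (w (s (f)) (p (k)))}


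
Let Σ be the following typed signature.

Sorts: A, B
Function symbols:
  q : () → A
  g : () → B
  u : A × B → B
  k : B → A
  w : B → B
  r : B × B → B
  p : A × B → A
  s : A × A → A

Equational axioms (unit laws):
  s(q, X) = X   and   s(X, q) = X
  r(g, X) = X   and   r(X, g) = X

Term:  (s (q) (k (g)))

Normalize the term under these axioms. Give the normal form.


1. (s (q) (k (g)))  →  (k (g))

normal form = (k (g))


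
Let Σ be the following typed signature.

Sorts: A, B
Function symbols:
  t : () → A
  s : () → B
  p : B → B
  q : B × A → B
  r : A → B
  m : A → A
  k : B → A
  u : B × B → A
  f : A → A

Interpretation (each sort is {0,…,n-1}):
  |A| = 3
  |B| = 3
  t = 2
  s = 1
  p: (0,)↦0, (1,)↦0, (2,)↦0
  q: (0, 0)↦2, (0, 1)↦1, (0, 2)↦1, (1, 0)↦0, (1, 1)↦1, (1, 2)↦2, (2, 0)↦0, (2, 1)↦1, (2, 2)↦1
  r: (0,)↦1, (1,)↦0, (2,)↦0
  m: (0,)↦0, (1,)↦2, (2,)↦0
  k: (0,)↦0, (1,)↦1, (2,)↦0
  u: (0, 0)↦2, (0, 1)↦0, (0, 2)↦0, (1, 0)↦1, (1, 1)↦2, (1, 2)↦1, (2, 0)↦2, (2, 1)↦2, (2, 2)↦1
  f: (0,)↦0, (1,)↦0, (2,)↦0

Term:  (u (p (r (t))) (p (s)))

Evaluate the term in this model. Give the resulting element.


value = 2

  t = 2
  (r (t)) = r(2,) = 0
  (p (r (t))) = p(0,) = 0
  s = 1
  (p (s)) = p(1,) = 0
  (u (p (r (t))) (p (s))) = u(0, 0) = 2


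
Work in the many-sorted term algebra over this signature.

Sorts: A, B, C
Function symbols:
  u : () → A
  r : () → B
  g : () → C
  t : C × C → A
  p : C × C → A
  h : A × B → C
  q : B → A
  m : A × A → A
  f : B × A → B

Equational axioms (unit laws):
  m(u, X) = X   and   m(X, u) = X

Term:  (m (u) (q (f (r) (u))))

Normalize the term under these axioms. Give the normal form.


normal form = (q (f (r) (u)))

1. (m (u) (q (f (r) (u))))  →  (q (f (r) (u)))


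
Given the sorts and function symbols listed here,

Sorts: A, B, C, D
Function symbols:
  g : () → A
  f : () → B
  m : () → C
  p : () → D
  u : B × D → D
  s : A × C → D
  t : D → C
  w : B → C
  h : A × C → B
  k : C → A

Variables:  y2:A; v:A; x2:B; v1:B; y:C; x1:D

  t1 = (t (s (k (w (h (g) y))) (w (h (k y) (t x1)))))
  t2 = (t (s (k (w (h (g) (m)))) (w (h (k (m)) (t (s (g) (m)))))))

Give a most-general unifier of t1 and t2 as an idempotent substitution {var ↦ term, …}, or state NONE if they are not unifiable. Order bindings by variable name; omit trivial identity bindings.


{x1 ↦ (s (g) (m)), y ↦ (m)}


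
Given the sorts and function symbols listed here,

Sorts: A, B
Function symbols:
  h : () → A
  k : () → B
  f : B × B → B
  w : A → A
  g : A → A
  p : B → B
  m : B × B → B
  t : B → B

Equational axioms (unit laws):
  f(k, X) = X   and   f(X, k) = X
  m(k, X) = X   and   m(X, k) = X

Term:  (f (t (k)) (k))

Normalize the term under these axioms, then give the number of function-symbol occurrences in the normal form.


size = 2

1. (f (t (k)) (k))  →  (t (k))
normal form: (t (k))


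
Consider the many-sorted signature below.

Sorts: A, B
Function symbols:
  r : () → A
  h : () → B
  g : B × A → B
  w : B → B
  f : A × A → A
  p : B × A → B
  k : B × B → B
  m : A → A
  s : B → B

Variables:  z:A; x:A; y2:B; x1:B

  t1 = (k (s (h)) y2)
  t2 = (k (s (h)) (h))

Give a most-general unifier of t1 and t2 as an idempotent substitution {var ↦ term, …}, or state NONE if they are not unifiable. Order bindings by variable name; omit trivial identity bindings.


{y2 ↦ (h)}


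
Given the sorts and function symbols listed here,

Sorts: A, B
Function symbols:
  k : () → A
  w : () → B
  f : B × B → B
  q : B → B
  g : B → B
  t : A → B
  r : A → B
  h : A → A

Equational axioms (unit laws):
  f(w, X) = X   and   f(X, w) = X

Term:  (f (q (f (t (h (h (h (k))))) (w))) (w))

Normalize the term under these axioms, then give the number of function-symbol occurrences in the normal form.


1. (f (q (f (t (h (h (h (k))))) (w))) (w))  →  (q (f (t (h (h (h (k))))) (w)))
2. (q (f (t (h (h (h (k))))) (w)))  →  (q (t (h (h (h (k))))))
normal form: (q (t (h (h (h (k))))))

size = 6


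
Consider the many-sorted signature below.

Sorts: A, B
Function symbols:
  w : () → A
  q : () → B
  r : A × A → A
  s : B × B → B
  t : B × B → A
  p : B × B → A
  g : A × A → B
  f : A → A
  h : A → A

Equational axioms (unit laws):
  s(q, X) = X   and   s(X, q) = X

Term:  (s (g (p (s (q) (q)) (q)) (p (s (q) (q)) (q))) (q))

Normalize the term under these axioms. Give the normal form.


normal form = (g (p (q) (q)) (p (q) (q)))

1. (s (g (p (s (q) (q)) (q)) (p (s (q) (q)) (q))) (q))  →  (g (p (s (q) (q)) (q)) (p (s (q) (q)) (q)))
2. (g (p (s (q) (q)) (q)) (p (s (q) (q)) (q)))  →  (g (p (q) (q)) (p (s (q) (q)) (q)))
3. (g (p (q) (q)) (p (s (q) (q)) (q)))  →  (g (p (q) (q)) (p (q) (q)))


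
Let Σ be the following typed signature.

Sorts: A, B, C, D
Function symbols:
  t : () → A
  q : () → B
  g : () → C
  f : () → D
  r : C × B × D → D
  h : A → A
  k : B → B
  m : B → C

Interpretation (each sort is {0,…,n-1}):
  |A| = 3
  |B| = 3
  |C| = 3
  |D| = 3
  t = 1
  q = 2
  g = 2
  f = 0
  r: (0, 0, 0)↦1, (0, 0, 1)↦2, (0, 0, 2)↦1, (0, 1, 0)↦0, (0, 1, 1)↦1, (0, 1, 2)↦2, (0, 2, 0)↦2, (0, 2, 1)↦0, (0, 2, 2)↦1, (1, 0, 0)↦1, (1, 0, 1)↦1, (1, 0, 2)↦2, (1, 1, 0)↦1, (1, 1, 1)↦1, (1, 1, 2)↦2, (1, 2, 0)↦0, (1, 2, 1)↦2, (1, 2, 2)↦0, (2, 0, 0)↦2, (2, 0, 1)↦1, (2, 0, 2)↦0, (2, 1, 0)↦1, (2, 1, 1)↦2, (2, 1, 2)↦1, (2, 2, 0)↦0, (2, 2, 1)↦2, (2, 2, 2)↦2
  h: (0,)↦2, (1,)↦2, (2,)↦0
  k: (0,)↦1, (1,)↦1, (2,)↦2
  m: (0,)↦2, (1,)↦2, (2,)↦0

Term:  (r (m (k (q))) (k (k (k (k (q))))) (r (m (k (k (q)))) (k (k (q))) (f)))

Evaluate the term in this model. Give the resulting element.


  q = 2
  (k (q)) = k(2,) = 2
  (m (k (q))) = m(2,) = 0
  q = 2
  (k (q)) = k(2,) = 2
  (k (k (q))) = k(2,) = 2
  (k (k (k (q)))) = k(2,) = 2
  (k (k (k (k (q))))) = k(2,) = 2
  q = 2
  (k (q)) = k(2,) = 2
  (k (k (q))) = k(2,) = 2
  (m (k (k (q)))) = m(2,) = 0
  q = 2
  (k (q)) = k(2,) = 2
  (k (k (q))) = k(2,) = 2
  f = 0
  (r (m (k (k (q)))) (k (k (q))) (f)) = r(0, 2, 0) = 2
  (r (m (k (q))) (k (k (k (k (q))))) (r (m (k (k (q)))) (k (k (q))) (f))) = r(0, 2, 2) = 1

value = 1


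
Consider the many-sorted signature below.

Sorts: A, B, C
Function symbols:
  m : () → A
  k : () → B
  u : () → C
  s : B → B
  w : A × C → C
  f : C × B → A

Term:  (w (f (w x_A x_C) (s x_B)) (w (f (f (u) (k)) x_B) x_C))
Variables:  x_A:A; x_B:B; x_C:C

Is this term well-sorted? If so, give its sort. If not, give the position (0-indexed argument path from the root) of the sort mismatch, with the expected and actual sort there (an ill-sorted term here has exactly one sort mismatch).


      x_A : A
      x_C : C
    (w x_A x_C) : C
      x_B : B
    (s x_B) : B
  (f (w x_A x_C) (s x_B)) : A
        (u) : C
        (k) : B
      (f (u) (k)) : A
      x_B : B
    (f (f (u) (k)) x_B) : ✗ arg 0 at [1, 0, 0] has sort A, expected C
    x_C : C

ill-sorted at position [1, 0, 0]: expected C, got A


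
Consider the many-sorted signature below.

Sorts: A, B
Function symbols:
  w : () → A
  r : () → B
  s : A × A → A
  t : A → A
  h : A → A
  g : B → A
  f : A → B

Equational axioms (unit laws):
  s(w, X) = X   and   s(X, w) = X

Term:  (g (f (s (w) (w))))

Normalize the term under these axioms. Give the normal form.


1. (g (f (s (w) (w))))  →  (g (f (w)))

normal form = (g (f (w)))


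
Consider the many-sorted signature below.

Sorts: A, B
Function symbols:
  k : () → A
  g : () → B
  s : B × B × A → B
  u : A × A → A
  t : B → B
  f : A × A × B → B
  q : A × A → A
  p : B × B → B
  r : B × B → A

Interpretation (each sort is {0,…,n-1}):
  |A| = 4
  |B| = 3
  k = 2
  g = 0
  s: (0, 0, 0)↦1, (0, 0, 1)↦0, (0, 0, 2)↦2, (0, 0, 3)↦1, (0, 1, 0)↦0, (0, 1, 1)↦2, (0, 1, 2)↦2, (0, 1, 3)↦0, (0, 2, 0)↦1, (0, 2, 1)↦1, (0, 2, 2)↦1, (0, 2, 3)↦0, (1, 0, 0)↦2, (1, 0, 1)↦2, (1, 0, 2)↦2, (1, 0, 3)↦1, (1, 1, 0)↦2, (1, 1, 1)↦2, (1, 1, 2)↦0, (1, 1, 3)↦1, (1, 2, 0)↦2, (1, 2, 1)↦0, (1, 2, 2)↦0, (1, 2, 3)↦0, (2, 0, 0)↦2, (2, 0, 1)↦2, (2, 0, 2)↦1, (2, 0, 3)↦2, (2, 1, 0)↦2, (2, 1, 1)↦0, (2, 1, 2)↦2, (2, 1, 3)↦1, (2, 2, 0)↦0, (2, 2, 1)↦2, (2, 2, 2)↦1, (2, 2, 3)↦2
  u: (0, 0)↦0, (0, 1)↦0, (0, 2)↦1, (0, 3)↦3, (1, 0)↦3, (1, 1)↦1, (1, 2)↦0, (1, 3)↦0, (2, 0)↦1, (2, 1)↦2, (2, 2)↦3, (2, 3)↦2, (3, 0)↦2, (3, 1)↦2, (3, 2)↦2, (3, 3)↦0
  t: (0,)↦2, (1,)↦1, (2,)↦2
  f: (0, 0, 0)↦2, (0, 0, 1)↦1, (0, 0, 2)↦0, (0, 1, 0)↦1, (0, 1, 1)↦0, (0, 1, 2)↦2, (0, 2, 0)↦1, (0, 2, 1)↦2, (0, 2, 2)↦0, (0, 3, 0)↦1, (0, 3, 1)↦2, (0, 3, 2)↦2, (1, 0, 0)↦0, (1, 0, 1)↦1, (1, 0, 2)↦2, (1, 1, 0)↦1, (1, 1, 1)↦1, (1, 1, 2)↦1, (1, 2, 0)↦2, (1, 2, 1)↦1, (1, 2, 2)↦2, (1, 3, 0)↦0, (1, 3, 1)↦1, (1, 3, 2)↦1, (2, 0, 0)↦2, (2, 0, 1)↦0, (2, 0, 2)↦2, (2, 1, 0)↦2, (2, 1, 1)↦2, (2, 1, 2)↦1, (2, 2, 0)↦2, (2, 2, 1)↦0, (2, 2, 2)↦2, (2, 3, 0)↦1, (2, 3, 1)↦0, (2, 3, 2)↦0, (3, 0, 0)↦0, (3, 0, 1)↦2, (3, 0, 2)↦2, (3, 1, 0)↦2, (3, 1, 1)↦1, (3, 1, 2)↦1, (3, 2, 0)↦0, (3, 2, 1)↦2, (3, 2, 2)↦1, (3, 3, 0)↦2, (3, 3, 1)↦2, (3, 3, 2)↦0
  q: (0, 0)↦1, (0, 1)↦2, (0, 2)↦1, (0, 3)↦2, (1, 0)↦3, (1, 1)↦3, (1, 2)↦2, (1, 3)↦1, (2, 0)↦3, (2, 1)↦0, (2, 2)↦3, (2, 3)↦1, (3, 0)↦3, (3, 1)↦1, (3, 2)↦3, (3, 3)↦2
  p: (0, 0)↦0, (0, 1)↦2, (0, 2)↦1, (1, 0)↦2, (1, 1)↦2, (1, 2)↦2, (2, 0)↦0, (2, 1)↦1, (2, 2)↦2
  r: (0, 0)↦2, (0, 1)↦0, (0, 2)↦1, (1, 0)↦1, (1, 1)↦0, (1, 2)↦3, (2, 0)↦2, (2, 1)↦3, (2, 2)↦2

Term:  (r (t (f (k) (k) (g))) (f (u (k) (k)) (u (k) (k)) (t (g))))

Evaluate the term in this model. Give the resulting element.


value = 2

  k = 2
  k = 2
  g = 0
  (f (k) (k) (g)) = f(2, 2, 0) = 2
  (t (f (k) (k) (g))) = t(2,) = 2
  k = 2
  k = 2
  (u (k) (k)) = u(2, 2) = 3
  k = 2
  k = 2
  (u (k) (k)) = u(2, 2) = 3
  g = 0
  (t (g)) = t(0,) = 2
  (f (u (k) (k)) (u (k) (k)) (t (g))) = f(3, 3, 2) = 0
  (r (t (f (k) (k) (g))) (f (u (k) (k)) (u (k) (k)) (t (g)))) = r(2, 0) = 2


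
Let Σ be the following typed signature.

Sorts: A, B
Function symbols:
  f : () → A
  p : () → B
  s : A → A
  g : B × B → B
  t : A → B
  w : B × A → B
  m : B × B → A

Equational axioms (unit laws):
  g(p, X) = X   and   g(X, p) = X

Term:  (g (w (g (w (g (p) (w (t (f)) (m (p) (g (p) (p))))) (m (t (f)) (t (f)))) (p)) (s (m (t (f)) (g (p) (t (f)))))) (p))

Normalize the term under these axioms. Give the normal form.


1. (g (w (g (w (g (p) (w (t (f)) (m (p) (g (p) (p))))) (m (t (f)) (t (f)))) (p)) (s (m (t (f)) (g (p) (t (f)))))) (p))  →  (w (g (w (g (p) (w (t (f)) (m (p) (g (p) (p))))) (m (t (f)) (t (f)))) (p)) (s (m (t (f)) (g (p) (t (f))))))
2. (w (g (w (g (p) (w (t (f)) (m (p) (g (p) (p))))) (m (t (f)) (t (f)))) (p)) (s (m (t (f)) (g (p) (t (f))))))  →  (w (w (g (p) (w (t (f)) (m (p) (g (p) (p))))) (m (t (f)) (t (f)))) (s (m (t (f)) (g (p) (t (f))))))
3. (w (w (g (p) (w (t (f)) (m (p) (g (p) (p))))) (m (t (f)) (t (f)))) (s (m (t (f)) (g (p) (t (f))))))  →  (w (w (w (t (f)) (m (p) (g (p) (p)))) (m (t (f)) (t (f)))) (s (m (t (f)) (g (p) (t (f))))))
4. (w (w (w (t (f)) (m (p) (g (p) (p)))) (m (t (f)) (t (f)))) (s (m (t (f)) (g (p) (t (f))))))  →  (w (w (w (t (f)) (m (p) (p))) (m (t (f)) (t (f)))) (s (m (t (f)) (g (p) (t (f))))))
5. (w (w (w (t (f)) (m (p) (p))) (m (t (f)) (t (f)))) (s (m (t (f)) (g (p) (t (f))))))  →  (w (w (w (t (f)) (m (p) (p))) (m (t (f)) (t (f)))) (s (m (t (f)) (t (f)))))

normal form = (w (w (w (t (f)) (m (p) (p))) (m (t (f)) (t (f)))) (s (m (t (f)) (t (f)))))


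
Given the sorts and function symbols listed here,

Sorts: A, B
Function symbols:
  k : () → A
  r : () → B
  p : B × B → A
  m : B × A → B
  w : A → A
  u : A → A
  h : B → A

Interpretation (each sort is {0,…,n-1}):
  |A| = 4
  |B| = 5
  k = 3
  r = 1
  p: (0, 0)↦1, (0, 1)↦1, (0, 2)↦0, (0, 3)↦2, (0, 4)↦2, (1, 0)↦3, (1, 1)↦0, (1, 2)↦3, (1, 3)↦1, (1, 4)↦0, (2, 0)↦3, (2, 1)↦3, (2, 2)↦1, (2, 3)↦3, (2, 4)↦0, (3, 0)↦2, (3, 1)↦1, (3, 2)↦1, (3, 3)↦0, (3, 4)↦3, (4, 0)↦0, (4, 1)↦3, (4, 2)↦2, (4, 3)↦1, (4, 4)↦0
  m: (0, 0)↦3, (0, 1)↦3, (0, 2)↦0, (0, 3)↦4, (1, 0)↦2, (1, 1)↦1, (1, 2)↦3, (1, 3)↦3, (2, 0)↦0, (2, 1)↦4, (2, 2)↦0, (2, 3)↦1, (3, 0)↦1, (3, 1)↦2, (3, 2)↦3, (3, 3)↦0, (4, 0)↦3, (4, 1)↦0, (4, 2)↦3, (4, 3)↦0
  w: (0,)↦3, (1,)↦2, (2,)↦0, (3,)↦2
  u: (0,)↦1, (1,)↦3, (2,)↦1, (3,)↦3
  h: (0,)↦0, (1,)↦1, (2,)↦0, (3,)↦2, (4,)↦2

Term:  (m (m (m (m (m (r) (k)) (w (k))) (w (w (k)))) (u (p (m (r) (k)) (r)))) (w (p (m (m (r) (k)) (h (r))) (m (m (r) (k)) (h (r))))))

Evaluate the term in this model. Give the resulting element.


value = 3

  r = 1
  k = 3
  (m (r) (k)) = m(1, 3) = 3
  k = 3
  (w (k)) = w(3,) = 2
  (m (m (r) (k)) (w (k))) = m(3, 2) = 3
  k = 3
  (w (k)) = w(3,) = 2
  (w (w (k))) = w(2,) = 0
  (m (m (m (r) (k)) (w (k))) (w (w (k)))) = m(3, 0) = 1
  r = 1
  k = 3
  (m (r) (k)) = m(1, 3) = 3
  r = 1
  (p (m (r) (k)) (r)) = p(3, 1) = 1
  (u (p (m (r) (k)) (r))) = u(1,) = 3
  (m (m (m (m (r) (k)) (w (k))) (w (w (k)))) (u (p (m (r) (k)) (r)))) = m(1, 3) = 3
  r = 1
  k = 3
  (m (r) (k)) = m(1, 3) = 3
  r = 1
  (h (r)) = h(1,) = 1
  (m (m (r) (k)) (h (r))) = m(3, 1) = 2
  r = 1
  k = 3
  (m (r) (k)) = m(1, 3) = 3
  r = 1
  (h (r)) = h(1,) = 1
  (m (m (r) (k)) (h (r))) = m(3, 1) = 2
  (p (m (m (r) (k)) (h (r))) (m (m (r) (k)) (h (r)))) = p(2, 2) = 1
  (w (p (m (m (r) (k)) (h (r))) (m (m (r) (k)) (h (r))))) = w(1,) = 2
  (m (m (m (m (m (r) (k)) (w (k))) (w (w (k)))) (u (p (m (r) (k)) (r)))) (w (p (m (m (r) (k)) (h (r))) (m (m (r) (k)) (h (r)))))) = m(3, 2) = 3


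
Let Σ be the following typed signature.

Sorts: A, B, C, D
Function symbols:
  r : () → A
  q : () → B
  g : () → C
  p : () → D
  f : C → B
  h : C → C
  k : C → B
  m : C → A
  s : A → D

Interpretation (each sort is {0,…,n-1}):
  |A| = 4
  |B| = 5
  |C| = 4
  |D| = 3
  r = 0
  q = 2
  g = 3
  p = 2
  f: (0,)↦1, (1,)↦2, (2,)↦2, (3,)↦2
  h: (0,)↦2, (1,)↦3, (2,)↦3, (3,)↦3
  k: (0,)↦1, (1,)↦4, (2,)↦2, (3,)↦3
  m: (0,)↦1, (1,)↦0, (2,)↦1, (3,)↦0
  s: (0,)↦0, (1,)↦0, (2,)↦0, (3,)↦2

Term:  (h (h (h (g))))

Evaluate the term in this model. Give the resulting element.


  g = 3
  (h (g)) = h(3,) = 3
  (h (h (g))) = h(3,) = 3
  (h (h (h (g)))) = h(3,) = 3

value = 3


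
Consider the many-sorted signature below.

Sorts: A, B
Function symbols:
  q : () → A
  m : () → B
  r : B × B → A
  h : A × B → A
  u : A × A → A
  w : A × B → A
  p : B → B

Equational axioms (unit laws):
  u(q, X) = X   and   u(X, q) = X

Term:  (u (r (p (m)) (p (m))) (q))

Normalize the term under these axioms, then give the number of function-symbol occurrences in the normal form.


1. (u (r (p (m)) (p (m))) (q))  →  (r (p (m)) (p (m)))
normal form: (r (p (m)) (p (m)))

size = 5


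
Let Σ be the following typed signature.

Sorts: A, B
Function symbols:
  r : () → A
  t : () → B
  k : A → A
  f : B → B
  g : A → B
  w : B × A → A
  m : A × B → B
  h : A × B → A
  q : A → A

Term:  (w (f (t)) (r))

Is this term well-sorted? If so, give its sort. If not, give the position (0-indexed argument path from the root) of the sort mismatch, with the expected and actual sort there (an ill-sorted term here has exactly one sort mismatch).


    (t) : B
  (f (t)) : B
  (r) : A
(w (f (t)) (r)) : A

well-sorted; sort = A


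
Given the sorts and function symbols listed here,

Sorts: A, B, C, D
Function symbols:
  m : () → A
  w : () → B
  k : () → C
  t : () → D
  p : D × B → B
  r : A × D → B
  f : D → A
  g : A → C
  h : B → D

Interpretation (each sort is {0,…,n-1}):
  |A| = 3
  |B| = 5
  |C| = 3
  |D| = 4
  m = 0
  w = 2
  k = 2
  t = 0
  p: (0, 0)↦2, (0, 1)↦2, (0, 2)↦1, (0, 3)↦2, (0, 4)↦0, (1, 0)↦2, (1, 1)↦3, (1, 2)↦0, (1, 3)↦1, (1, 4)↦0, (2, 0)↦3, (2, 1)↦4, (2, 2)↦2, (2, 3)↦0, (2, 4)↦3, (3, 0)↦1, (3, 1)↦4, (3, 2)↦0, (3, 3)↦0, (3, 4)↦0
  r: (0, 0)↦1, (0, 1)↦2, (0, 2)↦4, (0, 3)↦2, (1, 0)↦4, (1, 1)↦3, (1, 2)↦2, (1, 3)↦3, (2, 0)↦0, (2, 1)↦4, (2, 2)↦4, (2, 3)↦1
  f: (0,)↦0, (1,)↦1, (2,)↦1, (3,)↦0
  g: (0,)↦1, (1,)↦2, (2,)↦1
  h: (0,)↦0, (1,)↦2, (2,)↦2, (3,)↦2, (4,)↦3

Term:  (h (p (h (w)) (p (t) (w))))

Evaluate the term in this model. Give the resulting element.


  w = 2
  (h (w)) = h(2,) = 2
  t = 0
  w = 2
  (p (t) (w)) = p(0, 2) = 1
  (p (h (w)) (p (t) (w))) = p(2, 1) = 4
  (h (p (h (w)) (p (t) (w)))) = h(4,) = 3

value = 3


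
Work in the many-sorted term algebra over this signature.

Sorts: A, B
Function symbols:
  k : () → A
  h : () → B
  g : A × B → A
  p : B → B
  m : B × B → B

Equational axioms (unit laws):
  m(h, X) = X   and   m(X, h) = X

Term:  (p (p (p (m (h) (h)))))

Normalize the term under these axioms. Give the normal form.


normal form = (p (p (p (h))))

1. (p (p (p (m (h) (h)))))  →  (p (p (p (h))))


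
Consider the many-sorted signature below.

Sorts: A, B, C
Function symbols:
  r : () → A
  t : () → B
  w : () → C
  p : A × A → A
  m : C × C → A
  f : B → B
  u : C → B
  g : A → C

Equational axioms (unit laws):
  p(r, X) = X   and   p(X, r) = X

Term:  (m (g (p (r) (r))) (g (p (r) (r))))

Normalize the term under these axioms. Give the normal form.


1. (m (g (p (r) (r))) (g (p (r) (r))))  →  (m (g (r)) (g (p (r) (r))))
2. (m (g (r)) (g (p (r) (r))))  →  (m (g (r)) (g (r)))

normal form = (m (g (r)) (g (r)))


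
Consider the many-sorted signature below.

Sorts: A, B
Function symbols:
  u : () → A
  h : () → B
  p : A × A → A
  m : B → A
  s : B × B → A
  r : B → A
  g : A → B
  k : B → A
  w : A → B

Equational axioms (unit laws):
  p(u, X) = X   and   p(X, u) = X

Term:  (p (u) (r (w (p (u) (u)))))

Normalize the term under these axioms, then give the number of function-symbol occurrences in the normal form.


1. (p (u) (r (w (p (u) (u)))))  →  (r (w (p (u) (u))))
2. (r (w (p (u) (u))))  →  (r (w (u)))
normal form: (r (w (u)))

size = 3


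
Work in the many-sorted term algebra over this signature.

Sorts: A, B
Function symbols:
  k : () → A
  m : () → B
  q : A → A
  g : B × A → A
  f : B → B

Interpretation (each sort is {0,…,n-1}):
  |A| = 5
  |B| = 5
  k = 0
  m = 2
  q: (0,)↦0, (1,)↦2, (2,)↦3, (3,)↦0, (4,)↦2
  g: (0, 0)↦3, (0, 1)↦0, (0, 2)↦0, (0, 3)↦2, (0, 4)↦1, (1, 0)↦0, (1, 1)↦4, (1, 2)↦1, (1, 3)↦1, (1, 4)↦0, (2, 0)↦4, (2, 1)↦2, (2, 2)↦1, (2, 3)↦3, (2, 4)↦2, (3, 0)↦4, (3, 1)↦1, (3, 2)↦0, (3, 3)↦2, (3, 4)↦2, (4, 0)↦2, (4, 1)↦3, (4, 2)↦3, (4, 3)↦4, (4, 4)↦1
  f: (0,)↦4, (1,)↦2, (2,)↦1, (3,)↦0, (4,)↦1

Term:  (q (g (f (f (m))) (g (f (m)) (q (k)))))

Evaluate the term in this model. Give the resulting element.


value = 2

  m = 2
  (f (m)) = f(2,) = 1
  (f (f (m))) = f(1,) = 2
  m = 2
  (f (m)) = f(2,) = 1
  k = 0
  (q (k)) = q(0,) = 0
  (g (f (m)) (q (k))) = g(1, 0) = 0
  (g (f (f (m))) (g (f (m)) (q (k)))) = g(2, 0) = 4
  (q (g (f (f (m))) (g (f (m)) (q (k))))) = q(4,) = 2


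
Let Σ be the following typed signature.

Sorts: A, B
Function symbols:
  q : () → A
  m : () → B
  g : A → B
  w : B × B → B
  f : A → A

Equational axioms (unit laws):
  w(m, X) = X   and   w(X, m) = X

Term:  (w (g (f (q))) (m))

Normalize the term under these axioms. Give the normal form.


1. (w (g (f (q))) (m))  →  (g (f (q)))

normal form = (g (f (q)))


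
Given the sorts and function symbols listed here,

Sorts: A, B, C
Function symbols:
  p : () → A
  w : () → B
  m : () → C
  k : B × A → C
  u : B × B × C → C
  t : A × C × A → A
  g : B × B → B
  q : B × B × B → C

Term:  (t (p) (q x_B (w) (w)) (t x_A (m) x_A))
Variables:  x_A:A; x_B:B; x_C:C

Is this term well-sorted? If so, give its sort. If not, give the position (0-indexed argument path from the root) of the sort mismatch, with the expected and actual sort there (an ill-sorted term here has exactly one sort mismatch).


well-sorted; sort = A

  (p) : A
    x_B : B
    (w) : B
    (w) : B
  (q x_B (w) (w)) : C
    x_A : A
    (m) : C
    x_A : A
  (t x_A (m) x_A) : A
(t (p) (q x_B (w) (w)) (t x_A (m) x_A)) : A


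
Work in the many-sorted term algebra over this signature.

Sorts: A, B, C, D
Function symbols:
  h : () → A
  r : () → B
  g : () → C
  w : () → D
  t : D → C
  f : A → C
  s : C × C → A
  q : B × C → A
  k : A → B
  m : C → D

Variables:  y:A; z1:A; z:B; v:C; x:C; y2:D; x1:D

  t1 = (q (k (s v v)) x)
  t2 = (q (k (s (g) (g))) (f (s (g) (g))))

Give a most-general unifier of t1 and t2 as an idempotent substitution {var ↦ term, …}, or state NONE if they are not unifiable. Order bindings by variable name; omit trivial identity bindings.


{v ↦ (g), x ↦ (f (s (g) (g)))}


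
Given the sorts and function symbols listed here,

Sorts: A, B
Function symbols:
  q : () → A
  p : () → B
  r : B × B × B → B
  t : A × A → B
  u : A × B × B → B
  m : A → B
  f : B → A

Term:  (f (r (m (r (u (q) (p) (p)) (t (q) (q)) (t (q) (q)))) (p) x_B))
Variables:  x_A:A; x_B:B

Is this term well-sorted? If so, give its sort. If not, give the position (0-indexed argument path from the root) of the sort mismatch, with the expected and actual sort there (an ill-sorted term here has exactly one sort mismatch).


          (q) : A
          (p) : B
          (p) : B
        (u (q) (p) (p)) : B
          (q) : A
          (q) : A
        (t (q) (q)) : B
          (q) : A
          (q) : A
        (t (q) (q)) : B
      (r (u (q) (p) (p)) (t (q) (q)) (t (q) (q))) : B
    (m (r (u (q) (p) (p)) (t (q) (q)) (t (q) (q)))) : ✗ arg 0 at [0, 0, 0] has sort B, expected A
    (p) : B
    x_B : B

ill-sorted at position [0, 0, 0]: expected A, got B


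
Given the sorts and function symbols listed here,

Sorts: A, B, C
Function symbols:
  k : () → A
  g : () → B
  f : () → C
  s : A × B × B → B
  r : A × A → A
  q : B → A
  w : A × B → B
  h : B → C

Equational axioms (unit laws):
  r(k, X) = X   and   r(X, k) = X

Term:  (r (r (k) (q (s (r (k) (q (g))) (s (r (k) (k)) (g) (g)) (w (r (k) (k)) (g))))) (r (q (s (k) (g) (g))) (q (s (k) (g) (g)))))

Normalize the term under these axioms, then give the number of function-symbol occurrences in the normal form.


1. (r (r (k) (q (s (r (k) (q (g))) (s (r (k) (k)) (g) (g)) (w (r (k) (k)) (g))))) (r (q (s (k) (g) (g))) (q (s (k) (g) (g)))))  →  (r (q (s (r (k) (q (g))) (s (r (k) (k)) (g) (g)) (w (r (k) (k)) (g)))) (r (q (s (k) (g) (g))) (q (s (k) (g) (g)))))
2. (r (q (s (r (k) (q (g))) (s (r (k) (k)) (g) (g)) (w (r (k) (k)) (g)))) (r (q (s (k) (g) (g))) (q (s (k) (g) (g)))))  →  (r (q (s (q (g)) (s (r (k) (k)) (g) (g)) (w (r (k) (k)) (g)))) (r (q (s (k) (g) (g))) (q (s (k) (g) (g)))))
3. (r (q (s (q (g)) (s (r (k) (k)) (g) (g)) (w (r (k) (k)) (g)))) (r (q (s (k) (g) (g))) (q (s (k) (g) (g)))))  →  (r (q (s (q (g)) (s (k) (g) (g)) (w (r (k) (k)) (g)))) (r (q (s (k) (g) (g))) (q (s (k) (g) (g)))))
4. (r (q (s (q (g)) (s (k) (g) (g)) (w (r (k) (k)) (g)))) (r (q (s (k) (g) (g))) (q (s (k) (g) (g)))))  →  (r (q (s (q (g)) (s (k) (g) (g)) (w (k) (g)))) (r (q (s (k) (g) (g))) (q (s (k) (g) (g)))))
normal form: (r (q (s (q (g)) (s (k) (g) (g)) (w (k) (g)))) (r (q (s (k) (g) (g))) (q (s (k) (g) (g)))))

size = 23


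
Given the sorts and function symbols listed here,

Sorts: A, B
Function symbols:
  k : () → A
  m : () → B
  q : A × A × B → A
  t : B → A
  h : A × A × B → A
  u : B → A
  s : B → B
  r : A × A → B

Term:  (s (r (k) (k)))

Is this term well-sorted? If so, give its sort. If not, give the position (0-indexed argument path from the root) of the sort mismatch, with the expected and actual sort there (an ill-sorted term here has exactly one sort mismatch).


well-sorted; sort = B

    (k) : A
    (k) : A
  (r (k) (k)) : B
(s (r (k) (k))) : B


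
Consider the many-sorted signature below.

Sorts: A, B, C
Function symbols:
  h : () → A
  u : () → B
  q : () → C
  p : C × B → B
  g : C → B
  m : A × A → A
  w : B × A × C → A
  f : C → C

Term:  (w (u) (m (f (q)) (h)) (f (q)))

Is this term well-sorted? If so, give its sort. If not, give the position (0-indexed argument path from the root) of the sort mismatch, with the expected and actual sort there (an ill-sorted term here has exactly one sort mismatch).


ill-sorted at position [1, 0]: expected A, got C

  (u) : B
      (q) : C
    (f (q)) : C
    (h) : A
  (m (f (q)) (h)) : ✗ arg 0 at [1, 0] has sort C, expected A
    (q) : C
  (f (q)) : C


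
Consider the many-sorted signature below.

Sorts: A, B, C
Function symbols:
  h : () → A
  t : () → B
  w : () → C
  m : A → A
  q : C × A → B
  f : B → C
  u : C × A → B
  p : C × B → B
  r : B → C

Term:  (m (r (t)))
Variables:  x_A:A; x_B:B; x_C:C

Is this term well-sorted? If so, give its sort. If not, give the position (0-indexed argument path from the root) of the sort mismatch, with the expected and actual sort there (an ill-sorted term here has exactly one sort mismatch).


ill-sorted at position [0]: expected A, got C

    (t) : B
  (r (t)) : C
(m (r (t))) : ✗ arg 0 at [0] has sort C, expected A


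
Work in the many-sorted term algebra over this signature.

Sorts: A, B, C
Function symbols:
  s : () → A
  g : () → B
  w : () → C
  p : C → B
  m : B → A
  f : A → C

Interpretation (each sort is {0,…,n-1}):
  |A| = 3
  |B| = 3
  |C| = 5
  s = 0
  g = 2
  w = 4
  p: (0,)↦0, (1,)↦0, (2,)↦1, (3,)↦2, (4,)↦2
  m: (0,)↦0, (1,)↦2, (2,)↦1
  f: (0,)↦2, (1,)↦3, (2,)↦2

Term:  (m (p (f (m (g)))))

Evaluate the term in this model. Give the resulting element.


  g = 2
  (m (g)) = m(2,) = 1
  (f (m (g))) = f(1,) = 3
  (p (f (m (g)))) = p(3,) = 2
  (m (p (f (m (g))))) = m(2,) = 1

value = 1


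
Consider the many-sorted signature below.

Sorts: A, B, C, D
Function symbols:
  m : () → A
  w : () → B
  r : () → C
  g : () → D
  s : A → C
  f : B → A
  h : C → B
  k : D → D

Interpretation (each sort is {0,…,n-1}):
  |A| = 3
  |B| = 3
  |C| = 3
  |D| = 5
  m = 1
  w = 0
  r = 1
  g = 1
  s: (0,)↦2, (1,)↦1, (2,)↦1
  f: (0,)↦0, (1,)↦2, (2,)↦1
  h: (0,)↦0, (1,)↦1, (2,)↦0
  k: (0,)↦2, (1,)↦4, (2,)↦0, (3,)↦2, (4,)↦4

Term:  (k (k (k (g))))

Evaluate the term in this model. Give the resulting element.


  g = 1
  (k (g)) = k(1,) = 4
  (k (k (g))) = k(4,) = 4
  (k (k (k (g)))) = k(4,) = 4

value = 4


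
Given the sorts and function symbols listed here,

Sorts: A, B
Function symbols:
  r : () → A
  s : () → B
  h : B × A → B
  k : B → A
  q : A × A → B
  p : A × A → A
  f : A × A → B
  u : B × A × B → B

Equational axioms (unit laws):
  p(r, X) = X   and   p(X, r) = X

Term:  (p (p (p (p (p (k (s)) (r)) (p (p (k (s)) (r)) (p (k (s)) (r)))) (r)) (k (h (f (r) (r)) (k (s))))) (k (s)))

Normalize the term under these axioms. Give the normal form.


normal form = (p (p (p (k (s)) (p (k (s)) (k (s)))) (k (h (f (r) (r)) (k (s))))) (k (s)))

1. (p (p (p (p (p (k (s)) (r)) (p (p (k (s)) (r)) (p (k (s)) (r)))) (r)) (k (h (f (r) (r)) (k (s))))) (k (s)))  →  (p (p (p (p (k (s)) (r)) (p (p (k (s)) (r)) (p (k (s)) (r)))) (k (h (f (r) (r)) (k (s))))) (k (s)))
2. (p (p (p (p (k (s)) (r)) (p (p (k (s)) (r)) (p (k (s)) (r)))) (k (h (f (r) (r)) (k (s))))) (k (s)))  →  (p (p (p (k (s)) (p (p (k (s)) (r)) (p (k (s)) (r)))) (k (h (f (r) (r)) (k (s))))) (k (s)))
3. (p (p (p (k (s)) (p (p (k (s)) (r)) (p (k (s)) (r)))) (k (h (f (r) (r)) (k (s))))) (k (s)))  →  (p (p (p (k (s)) (p (k (s)) (p (k (s)) (r)))) (k (h (f (r) (r)) (k (s))))) (k (s)))
4. (p (p (p (k (s)) (p (k (s)) (p (k (s)) (r)))) (k (h (f (r) (r)) (k (s))))) (k (s)))  →  (p (p (p (k (s)) (p (k (s)) (k (s)))) (k (h (f (r) (r)) (k (s))))) (k (s)))
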